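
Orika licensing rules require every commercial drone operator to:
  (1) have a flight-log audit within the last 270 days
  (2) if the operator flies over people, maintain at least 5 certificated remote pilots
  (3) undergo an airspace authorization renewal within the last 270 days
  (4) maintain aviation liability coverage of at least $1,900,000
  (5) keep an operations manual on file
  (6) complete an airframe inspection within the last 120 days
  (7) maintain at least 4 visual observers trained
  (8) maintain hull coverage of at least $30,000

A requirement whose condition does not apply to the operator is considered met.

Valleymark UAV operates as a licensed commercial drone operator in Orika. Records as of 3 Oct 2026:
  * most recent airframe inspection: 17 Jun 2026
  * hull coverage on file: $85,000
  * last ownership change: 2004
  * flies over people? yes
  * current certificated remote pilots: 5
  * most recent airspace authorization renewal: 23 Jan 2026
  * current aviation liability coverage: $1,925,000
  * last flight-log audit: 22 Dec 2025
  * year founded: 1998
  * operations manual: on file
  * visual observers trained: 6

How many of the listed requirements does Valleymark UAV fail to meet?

1

1. flight-log audit 285 days ago vs limit 270 → not met
2. condition 'flies over people' holds; certificated remote pilots 5 ≥ 5 → met
3. airspace authorization renewal 253 days ago vs limit 270 → met
4. aviation liability coverage $1,925,000 ≥ $1,900,000 → met
5. operations manual present → met
6. airframe inspection 108 days ago vs limit 120 → met
7. visual observers trained 6 ≥ 4 → met
8. hull coverage $85,000 ≥ $30,000 → met
Not met: 1 of 8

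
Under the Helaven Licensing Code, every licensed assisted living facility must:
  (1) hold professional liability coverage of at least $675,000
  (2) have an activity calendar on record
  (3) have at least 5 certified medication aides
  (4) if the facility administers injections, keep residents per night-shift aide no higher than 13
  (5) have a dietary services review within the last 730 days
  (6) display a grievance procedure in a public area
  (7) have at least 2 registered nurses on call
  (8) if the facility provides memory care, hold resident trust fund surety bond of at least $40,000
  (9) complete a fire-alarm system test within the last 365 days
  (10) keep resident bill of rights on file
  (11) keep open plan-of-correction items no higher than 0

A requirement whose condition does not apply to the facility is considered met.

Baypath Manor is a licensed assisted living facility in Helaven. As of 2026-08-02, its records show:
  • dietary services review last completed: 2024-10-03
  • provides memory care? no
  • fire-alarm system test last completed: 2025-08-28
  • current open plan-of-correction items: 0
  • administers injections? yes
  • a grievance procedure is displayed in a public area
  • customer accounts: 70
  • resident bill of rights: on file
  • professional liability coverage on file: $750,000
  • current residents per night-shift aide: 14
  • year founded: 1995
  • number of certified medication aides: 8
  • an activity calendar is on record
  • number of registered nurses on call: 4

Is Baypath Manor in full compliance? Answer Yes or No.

1. professional liability coverage $750,000 ≥ $675,000 → met
2. activity calendar present → met
3. certified medication aides 8 ≥ 5 → met
4. condition 'administers injections' holds; residents per night-shift aide 14 > 13 → not met
5. dietary services review 668 days ago vs limit 730 → met
6. grievance procedure present → met
7. registered nurses on call 4 ≥ 2 → met
8. condition 'provides memory care' does not hold → requirement n/a → met
9. fire-alarm system test 339 days ago vs limit 365 → met
10. resident bill of rights present → met
11. open plan-of-correction items 0 ≤ 0 → met
Not met: 4

No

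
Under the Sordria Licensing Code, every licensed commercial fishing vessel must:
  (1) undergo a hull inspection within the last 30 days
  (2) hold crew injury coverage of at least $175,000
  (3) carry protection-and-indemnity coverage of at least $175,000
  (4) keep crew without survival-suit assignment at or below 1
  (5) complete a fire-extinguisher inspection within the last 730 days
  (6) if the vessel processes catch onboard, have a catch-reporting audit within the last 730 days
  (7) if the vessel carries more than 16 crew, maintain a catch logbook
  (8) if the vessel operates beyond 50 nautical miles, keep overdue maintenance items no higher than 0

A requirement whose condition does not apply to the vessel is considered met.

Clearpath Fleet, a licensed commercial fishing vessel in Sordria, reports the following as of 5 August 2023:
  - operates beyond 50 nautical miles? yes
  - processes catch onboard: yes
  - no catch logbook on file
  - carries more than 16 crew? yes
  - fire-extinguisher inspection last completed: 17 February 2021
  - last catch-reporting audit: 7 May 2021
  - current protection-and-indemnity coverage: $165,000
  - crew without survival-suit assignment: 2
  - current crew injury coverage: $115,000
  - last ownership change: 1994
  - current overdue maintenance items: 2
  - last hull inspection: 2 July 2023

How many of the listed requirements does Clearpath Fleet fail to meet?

8

1. hull inspection 34 days ago vs limit 30 → not met
2. crew injury coverage $115,000 < $175,000 → not met
3. protection-and-indemnity coverage $165,000 < $175,000 → not met
4. crew without survival-suit assignment 2 > 1 → not met
5. fire-extinguisher inspection 899 days ago vs limit 730 → not met
6. condition 'processes catch onboard' holds; catch-reporting audit 820 days ago vs limit 730 → not met
7. condition 'carries more than 16 crew' holds; catch logbook absent → not met
8. condition 'operates beyond 50 nautical miles' holds; overdue maintenance items 2 > 0 → not met
Not met: 8 of 8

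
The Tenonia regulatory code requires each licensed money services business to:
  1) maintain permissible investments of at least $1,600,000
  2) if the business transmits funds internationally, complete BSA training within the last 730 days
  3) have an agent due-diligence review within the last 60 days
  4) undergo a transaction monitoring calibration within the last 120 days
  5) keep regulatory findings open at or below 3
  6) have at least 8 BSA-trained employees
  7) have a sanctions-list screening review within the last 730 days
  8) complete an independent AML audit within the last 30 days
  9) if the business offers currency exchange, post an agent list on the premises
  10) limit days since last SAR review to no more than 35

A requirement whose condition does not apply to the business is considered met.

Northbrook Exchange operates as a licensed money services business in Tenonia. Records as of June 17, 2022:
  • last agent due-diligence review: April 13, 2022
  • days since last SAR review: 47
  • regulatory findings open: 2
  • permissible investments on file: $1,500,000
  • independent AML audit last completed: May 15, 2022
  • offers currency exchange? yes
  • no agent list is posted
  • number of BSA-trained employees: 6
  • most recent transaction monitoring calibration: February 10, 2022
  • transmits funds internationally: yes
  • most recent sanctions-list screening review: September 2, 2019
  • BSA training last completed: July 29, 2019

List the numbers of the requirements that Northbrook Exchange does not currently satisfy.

1. permissible investments $1,500,000 < $1,600,000 → not met
2. condition 'transmits funds internationally' holds; BSA training 1054 days ago vs limit 730 → not met
3. agent due-diligence review 65 days ago vs limit 60 → not met
4. transaction monitoring calibration 127 days ago vs limit 120 → not met
5. regulatory findings open 2 ≤ 3 → met
6. BSA-trained employees 6 < 8 → not met
7. sanctions-list screening review 1019 days ago vs limit 730 → not met
8. independent AML audit 33 days ago vs limit 30 → not met
9. condition 'offers currency exchange' holds; agent list absent → not met
10. days since last SAR review 47 > 35 → not met
Not met: 1, 2, 3, 4, 6, 7, 8, 9, 10

1, 2, 3, 4, 6, 7, 8, 9, 10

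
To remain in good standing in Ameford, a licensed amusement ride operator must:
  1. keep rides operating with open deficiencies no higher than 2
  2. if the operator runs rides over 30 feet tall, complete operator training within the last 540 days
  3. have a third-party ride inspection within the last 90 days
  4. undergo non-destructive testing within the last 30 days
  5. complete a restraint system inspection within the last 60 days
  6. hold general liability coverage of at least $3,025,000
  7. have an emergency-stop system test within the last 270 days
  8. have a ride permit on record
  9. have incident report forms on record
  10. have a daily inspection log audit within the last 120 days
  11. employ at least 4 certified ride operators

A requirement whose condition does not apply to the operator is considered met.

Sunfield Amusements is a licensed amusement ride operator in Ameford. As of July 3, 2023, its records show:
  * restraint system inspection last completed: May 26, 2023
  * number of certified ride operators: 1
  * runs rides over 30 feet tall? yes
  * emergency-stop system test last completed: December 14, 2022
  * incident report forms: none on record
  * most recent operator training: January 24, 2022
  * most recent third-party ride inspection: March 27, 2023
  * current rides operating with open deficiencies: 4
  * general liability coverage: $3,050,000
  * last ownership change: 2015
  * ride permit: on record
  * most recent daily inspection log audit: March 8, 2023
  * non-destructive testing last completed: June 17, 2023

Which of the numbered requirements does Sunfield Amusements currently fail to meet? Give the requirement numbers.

1. rides operating with open deficiencies 4 > 2 → not met
2. condition 'runs rides over 30 feet tall' holds; operator training 525 days ago vs limit 540 → met
3. third-party ride inspection 98 days ago vs limit 90 → not met
4. non-destructive testing 16 days ago vs limit 30 → met
5. restraint system inspection 38 days ago vs limit 60 → met
6. general liability coverage $3,050,000 ≥ $3,025,000 → met
7. emergency-stop system test 201 days ago vs limit 270 → met
8. ride permit present → met
9. incident report forms absent → not met
10. daily inspection log audit 117 days ago vs limit 120 → met
11. certified ride operators 1 < 4 → not met
Not met: 1, 3, 9, 11

1, 3, 9, 11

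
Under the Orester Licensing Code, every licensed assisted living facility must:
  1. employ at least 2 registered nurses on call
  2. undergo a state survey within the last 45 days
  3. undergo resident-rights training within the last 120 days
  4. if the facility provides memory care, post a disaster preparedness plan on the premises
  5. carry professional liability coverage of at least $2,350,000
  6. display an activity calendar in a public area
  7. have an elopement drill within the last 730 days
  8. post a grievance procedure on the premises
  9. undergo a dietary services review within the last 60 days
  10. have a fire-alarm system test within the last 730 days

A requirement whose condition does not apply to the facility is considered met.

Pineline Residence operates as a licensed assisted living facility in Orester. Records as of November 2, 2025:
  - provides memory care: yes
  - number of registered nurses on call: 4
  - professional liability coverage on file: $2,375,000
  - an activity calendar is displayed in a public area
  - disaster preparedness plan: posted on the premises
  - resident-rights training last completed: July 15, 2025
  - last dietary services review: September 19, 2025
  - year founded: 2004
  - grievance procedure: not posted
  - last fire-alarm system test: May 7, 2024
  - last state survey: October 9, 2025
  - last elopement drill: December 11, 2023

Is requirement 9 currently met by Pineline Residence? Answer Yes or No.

Yes

9. dietary services review 44 days ago vs limit 60 → met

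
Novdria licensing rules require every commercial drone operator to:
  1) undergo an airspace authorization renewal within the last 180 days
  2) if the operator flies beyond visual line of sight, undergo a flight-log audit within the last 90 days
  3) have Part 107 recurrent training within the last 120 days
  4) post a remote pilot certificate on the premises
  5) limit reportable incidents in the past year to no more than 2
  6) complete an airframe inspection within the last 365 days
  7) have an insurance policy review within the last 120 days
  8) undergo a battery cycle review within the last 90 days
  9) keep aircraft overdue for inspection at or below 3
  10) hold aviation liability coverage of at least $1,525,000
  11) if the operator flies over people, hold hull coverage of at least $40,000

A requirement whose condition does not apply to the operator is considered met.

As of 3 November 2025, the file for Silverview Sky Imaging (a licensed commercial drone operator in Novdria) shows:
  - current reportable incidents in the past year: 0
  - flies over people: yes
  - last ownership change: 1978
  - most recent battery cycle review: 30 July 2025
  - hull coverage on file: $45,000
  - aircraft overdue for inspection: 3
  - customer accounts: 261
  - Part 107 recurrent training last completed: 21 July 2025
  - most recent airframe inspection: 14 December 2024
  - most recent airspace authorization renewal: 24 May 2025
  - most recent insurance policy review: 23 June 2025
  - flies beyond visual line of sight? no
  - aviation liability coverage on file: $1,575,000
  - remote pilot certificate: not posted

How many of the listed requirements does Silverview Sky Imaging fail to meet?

3

1. airspace authorization renewal 163 days ago vs limit 180 → met
2. condition 'flies beyond visual line of sight' does not hold → requirement n/a → met
3. Part 107 recurrent training 105 days ago vs limit 120 → met
4. remote pilot certificate absent → not met
5. reportable incidents in the past year 0 ≤ 2 → met
6. airframe inspection 324 days ago vs limit 365 → met
7. insurance policy review 133 days ago vs limit 120 → not met
8. battery cycle review 96 days ago vs limit 90 → not met
9. aircraft overdue for inspection 3 ≤ 3 → met
10. aviation liability coverage $1,575,000 ≥ $1,525,000 → met
11. condition 'flies over people' holds; hull coverage $45,000 ≥ $40,000 → met
Not met: 3 of 11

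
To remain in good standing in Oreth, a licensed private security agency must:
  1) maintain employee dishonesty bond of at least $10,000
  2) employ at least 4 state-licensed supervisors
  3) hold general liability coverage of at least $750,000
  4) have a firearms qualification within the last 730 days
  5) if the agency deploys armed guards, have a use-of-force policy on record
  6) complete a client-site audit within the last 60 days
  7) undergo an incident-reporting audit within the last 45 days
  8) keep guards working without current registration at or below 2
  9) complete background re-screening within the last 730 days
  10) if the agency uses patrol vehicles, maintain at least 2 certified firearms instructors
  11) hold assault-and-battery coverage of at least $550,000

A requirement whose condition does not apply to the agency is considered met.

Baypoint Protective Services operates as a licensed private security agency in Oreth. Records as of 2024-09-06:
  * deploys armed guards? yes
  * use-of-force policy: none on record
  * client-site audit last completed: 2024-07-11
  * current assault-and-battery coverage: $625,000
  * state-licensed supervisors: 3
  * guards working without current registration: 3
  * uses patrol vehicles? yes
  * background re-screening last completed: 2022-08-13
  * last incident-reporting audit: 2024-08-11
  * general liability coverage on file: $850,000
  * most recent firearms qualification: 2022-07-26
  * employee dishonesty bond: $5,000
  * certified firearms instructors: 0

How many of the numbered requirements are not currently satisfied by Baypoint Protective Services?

7

1. employee dishonesty bond $5,000 < $10,000 → not met
2. state-licensed supervisors 3 < 4 → not met
3. general liability coverage $850,000 ≥ $750,000 → met
4. firearms qualification 773 days ago vs limit 730 → not met
5. condition 'deploys armed guards' holds; use-of-force policy absent → not met
6. client-site audit 57 days ago vs limit 60 → met
7. incident-reporting audit 26 days ago vs limit 45 → met
8. guards working without current registration 3 > 2 → not met
9. background re-screening 755 days ago vs limit 730 → not met
10. condition 'uses patrol vehicles' holds; certified firearms instructors 0 < 2 → not met
11. assault-and-battery coverage $625,000 ≥ $550,000 → met
Not met: 7 of 11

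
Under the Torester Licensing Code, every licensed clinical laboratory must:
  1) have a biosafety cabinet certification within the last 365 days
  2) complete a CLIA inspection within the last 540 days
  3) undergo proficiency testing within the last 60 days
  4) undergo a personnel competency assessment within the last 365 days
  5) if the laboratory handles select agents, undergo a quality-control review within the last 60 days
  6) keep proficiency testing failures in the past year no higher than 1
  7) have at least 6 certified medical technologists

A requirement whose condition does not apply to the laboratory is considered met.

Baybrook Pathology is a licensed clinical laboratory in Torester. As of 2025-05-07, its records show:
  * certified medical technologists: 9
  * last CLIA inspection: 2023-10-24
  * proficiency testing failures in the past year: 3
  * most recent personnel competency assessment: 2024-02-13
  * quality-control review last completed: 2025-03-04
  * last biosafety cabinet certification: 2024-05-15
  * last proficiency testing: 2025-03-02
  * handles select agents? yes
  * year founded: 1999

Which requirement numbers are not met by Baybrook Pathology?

1. biosafety cabinet certification 357 days ago vs limit 365 → met
2. CLIA inspection 561 days ago vs limit 540 → not met
3. proficiency testing 66 days ago vs limit 60 → not met
4. personnel competency assessment 449 days ago vs limit 365 → not met
5. condition 'handles select agents' holds; quality-control review 64 days ago vs limit 60 → not met
6. proficiency testing failures in the past year 3 > 1 → not met
7. certified medical technologists 9 ≥ 6 → met
Not met: 2, 3, 4, 5, 6

2, 3, 4, 5, 6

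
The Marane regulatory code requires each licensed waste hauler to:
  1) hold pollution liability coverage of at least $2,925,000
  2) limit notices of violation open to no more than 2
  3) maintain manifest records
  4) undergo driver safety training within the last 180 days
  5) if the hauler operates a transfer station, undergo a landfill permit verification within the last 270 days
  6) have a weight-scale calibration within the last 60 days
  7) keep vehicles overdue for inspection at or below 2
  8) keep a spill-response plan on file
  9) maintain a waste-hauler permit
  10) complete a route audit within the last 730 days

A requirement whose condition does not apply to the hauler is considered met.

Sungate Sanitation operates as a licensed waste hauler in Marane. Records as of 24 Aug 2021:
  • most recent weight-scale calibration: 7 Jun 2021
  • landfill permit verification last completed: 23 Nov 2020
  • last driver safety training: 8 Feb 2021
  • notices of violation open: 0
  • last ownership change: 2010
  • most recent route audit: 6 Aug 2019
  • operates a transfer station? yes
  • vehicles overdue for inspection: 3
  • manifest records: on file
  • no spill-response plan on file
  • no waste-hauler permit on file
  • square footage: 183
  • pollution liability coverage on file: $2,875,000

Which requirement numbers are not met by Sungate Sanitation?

1, 4, 5, 6, 7, 8, 9, 10

1. pollution liability coverage $2,875,000 < $2,925,000 → not met
2. notices of violation open 0 ≤ 2 → met
3. manifest records present → met
4. driver safety training 197 days ago vs limit 180 → not met
5. condition 'operates a transfer station' holds; landfill permit verification 274 days ago vs limit 270 → not met
6. weight-scale calibration 78 days ago vs limit 60 → not met
7. vehicles overdue for inspection 3 > 2 → not met
8. spill-response plan absent → not met
9. waste-hauler permit absent → not met
10. route audit 749 days ago vs limit 730 → not met
Not met: 1, 4, 5, 6, 7, 8, 9, 10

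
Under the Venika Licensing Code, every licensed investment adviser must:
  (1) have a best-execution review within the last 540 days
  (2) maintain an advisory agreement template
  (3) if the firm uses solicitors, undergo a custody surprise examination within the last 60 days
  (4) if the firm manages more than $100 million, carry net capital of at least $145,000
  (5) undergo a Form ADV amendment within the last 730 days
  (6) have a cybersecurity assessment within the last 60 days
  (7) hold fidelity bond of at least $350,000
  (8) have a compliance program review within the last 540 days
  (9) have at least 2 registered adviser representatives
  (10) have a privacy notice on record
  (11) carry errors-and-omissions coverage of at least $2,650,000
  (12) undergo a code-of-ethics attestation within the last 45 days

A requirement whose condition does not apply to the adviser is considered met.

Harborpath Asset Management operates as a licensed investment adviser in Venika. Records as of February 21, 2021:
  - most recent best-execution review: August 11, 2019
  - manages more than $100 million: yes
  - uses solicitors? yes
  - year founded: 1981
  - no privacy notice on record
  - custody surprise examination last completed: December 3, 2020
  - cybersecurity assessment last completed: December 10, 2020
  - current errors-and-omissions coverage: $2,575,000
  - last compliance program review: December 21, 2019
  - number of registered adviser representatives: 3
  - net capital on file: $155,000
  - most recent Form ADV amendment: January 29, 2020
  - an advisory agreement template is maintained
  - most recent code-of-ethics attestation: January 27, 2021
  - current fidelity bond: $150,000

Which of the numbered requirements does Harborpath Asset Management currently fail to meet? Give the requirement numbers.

1. best-execution review 560 days ago vs limit 540 → not met
2. advisory agreement template present → met
3. condition 'uses solicitors' holds; custody surprise examination 80 days ago vs limit 60 → not met
4. condition 'manages more than $100 million' holds; net capital $155,000 ≥ $145,000 → met
5. Form ADV amendment 389 days ago vs limit 730 → met
6. cybersecurity assessment 73 days ago vs limit 60 → not met
7. fidelity bond $150,000 < $350,000 → not met
8. compliance program review 428 days ago vs limit 540 → met
9. registered adviser representatives 3 ≥ 2 → met
10. privacy notice absent → not met
11. errors-and-omissions coverage $2,575,000 < $2,650,000 → not met
12. code-of-ethics attestation 25 days ago vs limit 45 → met
Not met: 1, 3, 6, 7, 10, 11

1, 3, 6, 7, 10, 11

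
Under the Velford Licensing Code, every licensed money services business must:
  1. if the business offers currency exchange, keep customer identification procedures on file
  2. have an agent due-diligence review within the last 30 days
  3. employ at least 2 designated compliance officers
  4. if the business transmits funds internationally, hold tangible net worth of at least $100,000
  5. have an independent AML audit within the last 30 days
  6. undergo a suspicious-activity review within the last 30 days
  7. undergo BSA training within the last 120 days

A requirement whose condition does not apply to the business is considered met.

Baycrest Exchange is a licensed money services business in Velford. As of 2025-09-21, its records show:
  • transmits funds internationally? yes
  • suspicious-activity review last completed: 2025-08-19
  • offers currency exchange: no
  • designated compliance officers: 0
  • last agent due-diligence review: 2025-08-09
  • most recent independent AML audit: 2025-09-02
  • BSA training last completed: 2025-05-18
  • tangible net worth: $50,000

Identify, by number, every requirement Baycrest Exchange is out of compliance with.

1. condition 'offers currency exchange' does not hold → requirement n/a → met
2. agent due-diligence review 43 days ago vs limit 30 → not met
3. designated compliance officers 0 < 2 → not met
4. condition 'transmits funds internationally' holds; tangible net worth $50,000 < $100,000 → not met
5. independent AML audit 19 days ago vs limit 30 → met
6. suspicious-activity review 33 days ago vs limit 30 → not met
7. BSA training 126 days ago vs limit 120 → not met
Not met: 2, 3, 4, 6, 7

2, 3, 4, 6, 7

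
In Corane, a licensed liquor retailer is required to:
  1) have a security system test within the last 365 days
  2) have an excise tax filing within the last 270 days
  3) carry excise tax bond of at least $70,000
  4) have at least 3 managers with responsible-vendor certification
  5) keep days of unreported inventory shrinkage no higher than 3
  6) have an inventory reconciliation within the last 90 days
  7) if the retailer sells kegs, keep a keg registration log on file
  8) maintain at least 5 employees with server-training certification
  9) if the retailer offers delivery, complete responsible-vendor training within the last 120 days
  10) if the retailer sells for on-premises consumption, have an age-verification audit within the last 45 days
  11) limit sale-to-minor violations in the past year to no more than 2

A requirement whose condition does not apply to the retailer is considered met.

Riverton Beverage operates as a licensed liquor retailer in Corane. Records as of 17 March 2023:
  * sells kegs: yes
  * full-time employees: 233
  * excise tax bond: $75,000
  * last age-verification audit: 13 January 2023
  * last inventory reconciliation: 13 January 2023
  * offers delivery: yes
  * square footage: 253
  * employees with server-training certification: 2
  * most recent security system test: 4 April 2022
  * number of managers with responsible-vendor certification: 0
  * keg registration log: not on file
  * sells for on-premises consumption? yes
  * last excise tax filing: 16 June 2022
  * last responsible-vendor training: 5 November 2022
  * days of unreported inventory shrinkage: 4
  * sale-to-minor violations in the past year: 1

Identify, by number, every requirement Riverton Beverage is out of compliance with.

2, 4, 5, 7, 8, 9, 10

1. security system test 347 days ago vs limit 365 → met
2. excise tax filing 274 days ago vs limit 270 → not met
3. excise tax bond $75,000 ≥ $70,000 → met
4. managers with responsible-vendor certification 0 < 3 → not met
5. days of unreported inventory shrinkage 4 > 3 → not met
6. inventory reconciliation 63 days ago vs limit 90 → met
7. condition 'sells kegs' holds; keg registration log absent → not met
8. employees with server-training certification 2 < 5 → not met
9. condition 'offers delivery' holds; responsible-vendor training 132 days ago vs limit 120 → not met
10. condition 'sells for on-premises consumption' holds; age-verification audit 63 days ago vs limit 45 → not met
11. sale-to-minor violations in the past year 1 ≤ 2 → met
Not met: 2, 4, 5, 7, 8, 9, 10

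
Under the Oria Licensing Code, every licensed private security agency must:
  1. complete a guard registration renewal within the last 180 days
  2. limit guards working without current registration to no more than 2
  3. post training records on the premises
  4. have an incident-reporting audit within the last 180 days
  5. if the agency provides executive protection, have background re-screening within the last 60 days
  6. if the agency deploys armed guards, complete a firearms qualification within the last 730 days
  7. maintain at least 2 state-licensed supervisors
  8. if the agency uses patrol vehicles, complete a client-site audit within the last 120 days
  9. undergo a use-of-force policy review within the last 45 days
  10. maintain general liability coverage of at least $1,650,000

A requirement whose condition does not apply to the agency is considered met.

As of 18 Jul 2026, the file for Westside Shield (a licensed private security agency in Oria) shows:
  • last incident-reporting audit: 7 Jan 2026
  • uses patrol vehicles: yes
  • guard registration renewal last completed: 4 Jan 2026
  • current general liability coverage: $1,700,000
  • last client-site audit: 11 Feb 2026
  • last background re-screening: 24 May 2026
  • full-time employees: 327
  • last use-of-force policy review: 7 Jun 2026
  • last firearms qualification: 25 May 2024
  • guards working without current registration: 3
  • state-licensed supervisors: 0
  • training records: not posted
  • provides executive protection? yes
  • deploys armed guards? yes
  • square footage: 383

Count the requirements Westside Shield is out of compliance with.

1. guard registration renewal 195 days ago vs limit 180 → not met
2. guards working without current registration 3 > 2 → not met
3. training records absent → not met
4. incident-reporting audit 192 days ago vs limit 180 → not met
5. condition 'provides executive protection' holds; background re-screening 55 days ago vs limit 60 → met
6. condition 'deploys armed guards' holds; firearms qualification 784 days ago vs limit 730 → not met
7. state-licensed supervisors 0 < 2 → not met
8. condition 'uses patrol vehicles' holds; client-site audit 157 days ago vs limit 120 → not met
9. use-of-force policy review 41 days ago vs limit 45 → met
10. general liability coverage $1,700,000 ≥ $1,650,000 → met
Not met: 7 of 10

7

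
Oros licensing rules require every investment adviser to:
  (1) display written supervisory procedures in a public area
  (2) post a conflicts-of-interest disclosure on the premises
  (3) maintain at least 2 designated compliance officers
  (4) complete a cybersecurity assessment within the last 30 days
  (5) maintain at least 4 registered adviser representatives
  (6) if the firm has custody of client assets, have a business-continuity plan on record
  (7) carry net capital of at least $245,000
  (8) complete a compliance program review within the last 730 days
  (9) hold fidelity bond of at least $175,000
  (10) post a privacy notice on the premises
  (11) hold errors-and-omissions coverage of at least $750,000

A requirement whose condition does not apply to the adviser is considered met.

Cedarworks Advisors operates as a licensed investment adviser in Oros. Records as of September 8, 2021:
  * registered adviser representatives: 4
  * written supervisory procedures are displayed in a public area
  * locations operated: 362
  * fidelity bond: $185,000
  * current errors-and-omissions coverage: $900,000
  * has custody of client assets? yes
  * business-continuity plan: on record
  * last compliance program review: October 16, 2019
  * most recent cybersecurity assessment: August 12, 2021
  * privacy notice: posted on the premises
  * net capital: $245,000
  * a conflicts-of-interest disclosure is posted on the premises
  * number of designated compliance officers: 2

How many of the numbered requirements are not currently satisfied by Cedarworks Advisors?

1. written supervisory procedures present → met
2. conflicts-of-interest disclosure present → met
3. designated compliance officers 2 ≥ 2 → met
4. cybersecurity assessment 27 days ago vs limit 30 → met
5. registered adviser representatives 4 ≥ 4 → met
6. condition 'has custody of client assets' holds; business-continuity plan present → met
7. net capital $245,000 ≥ $245,000 → met
8. compliance program review 693 days ago vs limit 730 → met
9. fidelity bond $185,000 ≥ $175,000 → met
10. privacy notice present → met
11. errors-and-omissions coverage $900,000 ≥ $750,000 → met
Not met: 0 of 11

0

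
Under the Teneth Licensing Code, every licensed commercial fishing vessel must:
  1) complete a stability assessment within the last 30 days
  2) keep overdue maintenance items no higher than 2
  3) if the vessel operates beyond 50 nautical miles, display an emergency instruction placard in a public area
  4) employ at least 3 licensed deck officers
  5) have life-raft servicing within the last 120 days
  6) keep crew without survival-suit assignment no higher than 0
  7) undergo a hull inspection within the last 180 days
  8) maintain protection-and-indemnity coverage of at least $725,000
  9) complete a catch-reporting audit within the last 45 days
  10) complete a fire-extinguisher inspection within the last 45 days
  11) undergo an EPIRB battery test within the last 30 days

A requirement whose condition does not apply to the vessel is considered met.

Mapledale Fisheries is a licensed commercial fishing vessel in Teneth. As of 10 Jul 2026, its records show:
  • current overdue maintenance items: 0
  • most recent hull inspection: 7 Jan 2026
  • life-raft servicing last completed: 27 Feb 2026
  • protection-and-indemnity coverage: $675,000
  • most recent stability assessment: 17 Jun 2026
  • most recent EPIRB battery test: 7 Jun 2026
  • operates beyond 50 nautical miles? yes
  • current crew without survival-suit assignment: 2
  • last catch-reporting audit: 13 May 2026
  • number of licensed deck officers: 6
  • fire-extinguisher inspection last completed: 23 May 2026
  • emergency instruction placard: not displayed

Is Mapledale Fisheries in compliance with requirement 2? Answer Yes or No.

Yes

2. overdue maintenance items 0 ≤ 2 → met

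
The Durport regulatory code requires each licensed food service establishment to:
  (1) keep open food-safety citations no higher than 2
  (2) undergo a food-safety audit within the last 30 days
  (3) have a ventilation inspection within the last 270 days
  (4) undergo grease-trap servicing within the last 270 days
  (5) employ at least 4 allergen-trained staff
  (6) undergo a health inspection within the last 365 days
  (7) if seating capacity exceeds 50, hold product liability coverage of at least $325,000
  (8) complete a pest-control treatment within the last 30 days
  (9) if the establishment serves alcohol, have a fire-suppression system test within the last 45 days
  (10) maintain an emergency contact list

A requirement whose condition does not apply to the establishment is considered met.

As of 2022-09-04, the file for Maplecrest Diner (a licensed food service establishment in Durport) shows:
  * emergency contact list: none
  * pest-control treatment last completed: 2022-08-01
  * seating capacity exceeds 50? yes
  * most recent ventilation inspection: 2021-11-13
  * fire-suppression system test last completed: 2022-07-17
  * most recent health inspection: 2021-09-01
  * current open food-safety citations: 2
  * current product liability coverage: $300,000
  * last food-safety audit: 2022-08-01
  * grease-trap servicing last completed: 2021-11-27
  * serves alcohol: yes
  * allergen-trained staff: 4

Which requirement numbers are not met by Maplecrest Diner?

2, 3, 4, 6, 7, 8, 9, 10

1. open food-safety citations 2 ≤ 2 → met
2. food-safety audit 34 days ago vs limit 30 → not met
3. ventilation inspection 295 days ago vs limit 270 → not met
4. grease-trap servicing 281 days ago vs limit 270 → not met
5. allergen-trained staff 4 ≥ 4 → met
6. health inspection 368 days ago vs limit 365 → not met
7. condition 'seating capacity exceeds 50' holds; product liability coverage $300,000 < $325,000 → not met
8. pest-control treatment 34 days ago vs limit 30 → not met
9. condition 'serves alcohol' holds; fire-suppression system test 49 days ago vs limit 45 → not met
10. emergency contact list absent → not met
Not met: 2, 3, 4, 6, 7, 8, 9, 10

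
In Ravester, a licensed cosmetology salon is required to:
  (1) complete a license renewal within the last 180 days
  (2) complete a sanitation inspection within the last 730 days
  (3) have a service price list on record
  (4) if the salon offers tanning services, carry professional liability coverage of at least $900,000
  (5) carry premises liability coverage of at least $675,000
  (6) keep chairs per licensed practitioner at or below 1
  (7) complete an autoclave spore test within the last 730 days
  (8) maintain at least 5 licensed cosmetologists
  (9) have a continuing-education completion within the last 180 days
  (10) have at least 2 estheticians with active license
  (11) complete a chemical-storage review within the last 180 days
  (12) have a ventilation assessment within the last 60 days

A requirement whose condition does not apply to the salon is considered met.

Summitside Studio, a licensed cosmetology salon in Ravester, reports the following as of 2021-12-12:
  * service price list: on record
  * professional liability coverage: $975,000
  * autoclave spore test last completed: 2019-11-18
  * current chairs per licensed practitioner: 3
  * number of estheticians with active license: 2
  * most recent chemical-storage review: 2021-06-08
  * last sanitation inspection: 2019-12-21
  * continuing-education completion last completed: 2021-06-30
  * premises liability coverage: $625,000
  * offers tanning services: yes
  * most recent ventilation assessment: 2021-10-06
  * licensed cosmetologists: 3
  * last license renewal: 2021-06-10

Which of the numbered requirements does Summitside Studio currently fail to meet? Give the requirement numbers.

1, 5, 6, 7, 8, 11, 12

1. license renewal 185 days ago vs limit 180 → not met
2. sanitation inspection 722 days ago vs limit 730 → met
3. service price list present → met
4. condition 'offers tanning services' holds; professional liability coverage $975,000 ≥ $900,000 → met
5. premises liability coverage $625,000 < $675,000 → not met
6. chairs per licensed practitioner 3 > 1 → not met
7. autoclave spore test 755 days ago vs limit 730 → not met
8. licensed cosmetologists 3 < 5 → not met
9. continuing-education completion 165 days ago vs limit 180 → met
10. estheticians with active license 2 ≥ 2 → met
11. chemical-storage review 187 days ago vs limit 180 → not met
12. ventilation assessment 67 days ago vs limit 60 → not met
Not met: 1, 5, 6, 7, 8, 11, 12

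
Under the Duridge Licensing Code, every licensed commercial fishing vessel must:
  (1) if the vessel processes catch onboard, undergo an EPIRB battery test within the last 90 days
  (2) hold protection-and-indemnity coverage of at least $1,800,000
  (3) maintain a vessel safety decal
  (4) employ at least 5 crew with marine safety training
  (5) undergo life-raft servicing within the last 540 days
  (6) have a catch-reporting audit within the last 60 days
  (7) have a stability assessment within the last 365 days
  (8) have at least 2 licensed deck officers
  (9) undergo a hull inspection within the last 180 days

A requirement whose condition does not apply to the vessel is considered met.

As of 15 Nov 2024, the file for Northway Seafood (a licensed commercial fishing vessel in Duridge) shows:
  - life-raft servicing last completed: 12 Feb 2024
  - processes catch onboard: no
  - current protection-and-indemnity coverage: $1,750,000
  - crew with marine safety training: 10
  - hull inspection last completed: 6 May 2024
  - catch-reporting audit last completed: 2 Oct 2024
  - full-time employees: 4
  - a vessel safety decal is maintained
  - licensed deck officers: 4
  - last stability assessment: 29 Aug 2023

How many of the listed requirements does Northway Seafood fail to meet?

1. condition 'processes catch onboard' does not hold → requirement n/a → met
2. protection-and-indemnity coverage $1,750,000 < $1,800,000 → not met
3. vessel safety decal present → met
4. crew with marine safety training 10 ≥ 5 → met
5. life-raft servicing 277 days ago vs limit 540 → met
6. catch-reporting audit 44 days ago vs limit 60 → met
7. stability assessment 444 days ago vs limit 365 → not met
8. licensed deck officers 4 ≥ 2 → met
9. hull inspection 193 days ago vs limit 180 → not met
Not met: 3 of 9

3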